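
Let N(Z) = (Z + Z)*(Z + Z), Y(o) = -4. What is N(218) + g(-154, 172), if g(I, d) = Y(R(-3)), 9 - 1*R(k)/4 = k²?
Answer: 190092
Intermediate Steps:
R(k) = 36 - 4*k²
N(Z) = 4*Z² (N(Z) = (2*Z)*(2*Z) = 4*Z²)
g(I, d) = -4
N(218) + g(-154, 172) = 4*218² - 4 = 4*47524 - 4 = 190096 - 4 = 190092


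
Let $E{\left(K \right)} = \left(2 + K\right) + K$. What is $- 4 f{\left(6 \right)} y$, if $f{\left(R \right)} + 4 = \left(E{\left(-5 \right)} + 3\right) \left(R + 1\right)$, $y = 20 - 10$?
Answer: $1560$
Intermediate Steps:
$E{\left(K \right)} = 2 + 2 K$
$y = 10$
$f{\left(R \right)} = -9 - 5 R$ ($f{\left(R \right)} = -4 + \left(\left(2 + 2 \left(-5\right)\right) + 3\right) \left(R + 1\right) = -4 + \left(\left(2 - 10\right) + 3\right) \left(1 + R\right) = -4 + \left(-8 + 3\right) \left(1 + R\right) = -4 - 5 \left(1 + R\right) = -4 - \left(5 + 5 R\right) = -9 - 5 R$)
$- 4 f{\left(6 \right)} y = - 4 \left(-9 - 30\right) 10 = \left(-4\right) \left(-39\right) 10 = 156 \cdot 10 = 1560$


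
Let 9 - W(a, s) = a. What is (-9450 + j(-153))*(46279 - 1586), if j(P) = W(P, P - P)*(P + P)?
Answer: -2637870246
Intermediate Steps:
W(a, s) = 9 - a
j(P) = 2*P*(9 - P) (j(P) = (9 - P)*(P + P) = (9 - P)*(2*P) = 2*P*(9 - P))
(-9450 + j(-153))*(46279 - 1586) = (-9450 + 2*(-153)*(9 - 1*(-153)))*(46279 - 1586) = (-9450 + 2*(-153)*(9 + 153))*44693 = (-9450 + 2*(-153)*162)*44693 = (-9450 - 49572)*44693 = -59022*44693 = -2637870246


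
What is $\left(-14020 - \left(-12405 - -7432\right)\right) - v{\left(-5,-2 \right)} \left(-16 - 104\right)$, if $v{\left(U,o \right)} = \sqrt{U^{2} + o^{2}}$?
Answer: $-9047 + 120 \sqrt{29} \approx -8400.8$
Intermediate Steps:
$\left(-14020 - \left(-12405 - -7432\right)\right) - v{\left(-5,-2 \right)} \left(-16 - 104\right) = \left(-14020 - \left(-12405 - -7432\right)\right) - \sqrt{\left(-5\right)^{2} + \left(-2\right)^{2}} \left(-16 - 104\right) = \left(-14020 - \left(-12405 + 7432\right)\right) - \sqrt{25 + 4} \left(-120\right) = \left(-14020 - -4973\right) - \sqrt{29} \left(-120\right) = \left(-14020 + 4973\right) - - 120 \sqrt{29} = -9047 + 120 \sqrt{29}$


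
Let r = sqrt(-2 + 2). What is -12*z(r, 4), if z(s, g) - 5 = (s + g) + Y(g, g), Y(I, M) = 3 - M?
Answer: -96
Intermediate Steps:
r = 0 (r = sqrt(0) = 0)
z(s, g) = 8 + s (z(s, g) = 5 + ((s + g) + (3 - g)) = 5 + ((g + s) + (3 - g)) = 5 + (3 + s) = 8 + s)
-12*z(r, 4) = -12*(8 + 0) = -12*8 = -96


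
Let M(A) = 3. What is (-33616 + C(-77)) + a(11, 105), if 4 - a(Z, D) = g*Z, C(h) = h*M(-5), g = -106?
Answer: -32677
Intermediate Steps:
C(h) = 3*h (C(h) = h*3 = 3*h)
a(Z, D) = 4 + 106*Z (a(Z, D) = 4 - (-106)*Z = 4 + 106*Z)
(-33616 + C(-77)) + a(11, 105) = (-33616 + 3*(-77)) + (4 + 106*11) = (-33616 - 231) + (4 + 1166) = -33847 + 1170 = -32677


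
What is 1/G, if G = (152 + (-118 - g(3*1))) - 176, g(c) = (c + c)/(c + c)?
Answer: -1/143 ≈ -0.0069930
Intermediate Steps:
g(c) = 1 (g(c) = (2*c)/((2*c)) = (2*c)*(1/(2*c)) = 1)
G = -143 (G = (152 + (-118 - 1*1)) - 176 = (152 + (-118 - 1)) - 176 = (152 - 119) - 176 = 33 - 176 = -143)
1/G = 1/(-143) = -1/143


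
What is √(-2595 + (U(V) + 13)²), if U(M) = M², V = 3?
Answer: I*√2111 ≈ 45.946*I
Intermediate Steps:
√(-2595 + (U(V) + 13)²) = √(-2595 + (3² + 13)²) = √(-2595 + (9 + 13)²) = √(-2595 + 22²) = √(-2595 + 484) = √(-2111) = I*√2111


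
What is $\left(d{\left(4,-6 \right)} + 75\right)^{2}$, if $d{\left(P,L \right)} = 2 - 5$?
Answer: $5184$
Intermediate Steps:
$d{\left(P,L \right)} = -3$ ($d{\left(P,L \right)} = 2 - 5 = -3$)
$\left(d{\left(4,-6 \right)} + 75\right)^{2} = \left(-3 + 75\right)^{2} = 72^{2} = 5184$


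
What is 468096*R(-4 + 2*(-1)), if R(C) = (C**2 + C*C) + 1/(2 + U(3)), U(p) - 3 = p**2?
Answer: 236154432/7 ≈ 3.3736e+7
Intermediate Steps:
U(p) = 3 + p**2
R(C) = 1/14 + 2*C**2 (R(C) = (C**2 + C*C) + 1/(2 + (3 + 3**2)) = (C**2 + C**2) + 1/(2 + (3 + 9)) = 2*C**2 + 1/(2 + 12) = 2*C**2 + 1/14 = 1/14 + 2*C**2)
468096*R(-4 + 2*(-1)) = 468096*(1/14 + 2*(-4 + 2*(-1))**2) = 468096*(1/14 + 2*(-4 - 2)**2) = 468096*(1/14 + 2*(-6)**2) = 468096*(1/14 + 2*36) = 468096*(1/14 + 72) = 468096*(1009/14) = 236154432/7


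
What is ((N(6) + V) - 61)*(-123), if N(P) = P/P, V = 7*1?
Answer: 6519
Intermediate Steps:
V = 7
N(P) = 1
((N(6) + V) - 61)*(-123) = ((1 + 7) - 61)*(-123) = (8 - 61)*(-123) = -53*(-123) = 6519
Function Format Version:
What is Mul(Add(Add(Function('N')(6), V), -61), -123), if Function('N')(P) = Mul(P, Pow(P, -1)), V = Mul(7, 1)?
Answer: 6519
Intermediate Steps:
V = 7
Function('N')(P) = 1
Mul(Add(Add(Function('N')(6), V), -61), -123) = Mul(Add(Add(1, 7), -61), -123) = Mul(Add(8, -61), -123) = Mul(-53, -123) = 6519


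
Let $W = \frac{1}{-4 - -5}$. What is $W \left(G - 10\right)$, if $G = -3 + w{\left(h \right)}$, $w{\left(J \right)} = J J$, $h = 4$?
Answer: $3$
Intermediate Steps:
$w{\left(J \right)} = J^{2}$
$G = 13$ ($G = -3 + 4^{2} = -3 + 16 = 13$)
$W = 1$ ($W = \frac{1}{-4 + 5} = 1^{-1} = 1$)
$W \left(G - 10\right) = 1 \left(13 - 10\right) = 1 \cdot 3 = 3$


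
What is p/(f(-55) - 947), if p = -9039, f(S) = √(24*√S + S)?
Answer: 9039/(947 - √(-55 + 24*I*√55)) ≈ 9.6259 + 0.11261*I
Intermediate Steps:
f(S) = √(S + 24*√S)
p/(f(-55) - 947) = -9039/(√(-55 + 24*√(-55)) - 947) = -9039/(√(-55 + 24*(I*√55)) - 947) = -9039/(√(-55 + 24*I*√55) - 947) = -9039/(-947 + √(-55 + 24*I*√55))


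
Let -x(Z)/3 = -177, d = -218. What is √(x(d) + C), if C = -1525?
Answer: I*√994 ≈ 31.528*I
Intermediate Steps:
x(Z) = 531 (x(Z) = -3*(-177) = 531)
√(x(d) + C) = √(531 - 1525) = √(-994) = I*√994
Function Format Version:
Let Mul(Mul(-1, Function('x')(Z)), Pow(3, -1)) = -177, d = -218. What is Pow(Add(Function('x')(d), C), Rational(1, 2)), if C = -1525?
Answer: Mul(I, Pow(994, Rational(1, 2))) ≈ Mul(31.528, I)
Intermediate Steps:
Function('x')(Z) = 531 (Function('x')(Z) = Mul(-3, -177) = 531)
Pow(Add(Function('x')(d), C), Rational(1, 2)) = Pow(Add(531, -1525), Rational(1, 2)) = Pow(-994, Rational(1, 2)) = Mul(I, Pow(994, Rational(1, 2)))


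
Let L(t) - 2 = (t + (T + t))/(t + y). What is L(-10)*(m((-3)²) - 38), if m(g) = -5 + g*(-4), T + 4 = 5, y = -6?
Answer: -4029/16 ≈ -251.81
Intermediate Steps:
T = 1 (T = -4 + 5 = 1)
m(g) = -5 - 4*g
L(t) = 2 + (1 + 2*t)/(-6 + t) (L(t) = 2 + (t + (1 + t))/(t - 6) = 2 + (1 + 2*t)/(-6 + t))
L(-10)*(m((-3)²) - 38) = ((-11 + 4*(-10))/(-6 - 10))*((-5 - 4*(-3)²) - 38) = ((-11 - 40)/(-16))*((-5 - 4*9) - 38) = (-1/16*(-51))*((-5 - 36) - 38) = 51*(-41 - 38)/16 = (51/16)*(-79) = -4029/16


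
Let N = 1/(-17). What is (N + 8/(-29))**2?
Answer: 27225/243049 ≈ 0.11201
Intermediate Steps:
N = -1/17 ≈ -0.058824
(N + 8/(-29))**2 = (-1/17 + 8/(-29))**2 = (-1/17 + 8*(-1/29))**2 = (-1/17 - 8/29)**2 = (-165/493)**2 = 27225/243049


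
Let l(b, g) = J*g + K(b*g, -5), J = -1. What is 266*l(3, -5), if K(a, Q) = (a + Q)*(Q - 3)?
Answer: 43890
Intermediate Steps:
K(a, Q) = (-3 + Q)*(Q + a) (K(a, Q) = (Q + a)*(-3 + Q) = (-3 + Q)*(Q + a))
l(b, g) = 40 - g - 8*b*g (l(b, g) = -g + ((-5)² - 3*(-5) - 3*b*g - 5*b*g) = -g + (25 + 15 - 3*b*g - 5*b*g) = -g + (40 - 8*b*g) = 40 - g - 8*b*g)
266*l(3, -5) = 266*(40 - 1*(-5) - 8*3*(-5)) = 266*(40 + 5 + 120) = 266*165 = 43890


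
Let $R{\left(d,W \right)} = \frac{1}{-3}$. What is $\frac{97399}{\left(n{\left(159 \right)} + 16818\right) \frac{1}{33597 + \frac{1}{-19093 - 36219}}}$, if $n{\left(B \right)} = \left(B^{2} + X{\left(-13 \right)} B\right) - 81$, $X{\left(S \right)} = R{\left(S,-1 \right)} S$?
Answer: $\frac{180998243098937}{2362209584} \approx 76622.0$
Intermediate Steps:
$R{\left(d,W \right)} = - \frac{1}{3}$
$X{\left(S \right)} = - \frac{S}{3}$
$n{\left(B \right)} = -81 + B^{2} + \frac{13 B}{3}$ ($n{\left(B \right)} = \left(B^{2} + \left(- \frac{1}{3}\right) \left(-13\right) B\right) - 81 = \left(B^{2} + \frac{13 B}{3}\right) - 81 = -81 + B^{2} + \frac{13 B}{3}$)
$\frac{97399}{\left(n{\left(159 \right)} + 16818\right) \frac{1}{33597 + \frac{1}{-19093 - 36219}}} = \frac{97399}{\left(\left(-81 + 159^{2} + \frac{13}{3} \cdot 159\right) + 16818\right) \frac{1}{33597 + \frac{1}{-19093 - 36219}}} = \frac{97399}{\left(\left(-81 + 25281 + 689\right) + 16818\right) \frac{1}{33597 + \frac{1}{-55312}}} = \frac{97399}{\left(25889 + 16818\right) \frac{1}{33597 - \frac{1}{55312}}} = \frac{97399}{42707 \frac{1}{\frac{1858317263}{55312}}} = \frac{97399}{42707 \cdot \frac{55312}{1858317263}} = \frac{97399}{\frac{2362209584}{1858317263}} = 97399 \cdot \frac{1858317263}{2362209584} = \frac{180998243098937}{2362209584}$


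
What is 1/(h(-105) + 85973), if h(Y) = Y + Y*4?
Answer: 1/85448 ≈ 1.1703e-5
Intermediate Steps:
h(Y) = 5*Y (h(Y) = Y + 4*Y = 5*Y)
1/(h(-105) + 85973) = 1/(5*(-105) + 85973) = 1/(-525 + 85973) = 1/85448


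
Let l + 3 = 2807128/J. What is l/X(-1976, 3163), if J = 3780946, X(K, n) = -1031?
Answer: 4267855/1949077663 ≈ 0.0021897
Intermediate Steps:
l = -4267855/1890473 (l = -3 + 2807128/3780946 = -3 + 2807128*(1/3780946) = -3 + 1403564/1890473 = -4267855/1890473 ≈ -2.2576)
l/X(-1976, 3163) = -4267855/1890473/(-1031) = -4267855/1890473*(-1/1031) = 4267855/1949077663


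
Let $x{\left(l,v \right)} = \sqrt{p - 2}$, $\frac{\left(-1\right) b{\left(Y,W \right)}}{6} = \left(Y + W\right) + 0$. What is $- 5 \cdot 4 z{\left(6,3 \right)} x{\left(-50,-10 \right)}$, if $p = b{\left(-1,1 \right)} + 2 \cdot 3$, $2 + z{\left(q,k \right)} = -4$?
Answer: $240$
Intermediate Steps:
$b{\left(Y,W \right)} = - 6 W - 6 Y$ ($b{\left(Y,W \right)} = - 6 \left(\left(Y + W\right) + 0\right) = - 6 \left(\left(W + Y\right) + 0\right) = - 6 \left(W + Y\right) = - 6 W - 6 Y$)
$z{\left(q,k \right)} = -6$ ($z{\left(q,k \right)} = -2 - 4 = -6$)
$p = 6$ ($p = \left(\left(-6\right) 1 - -6\right) + 2 \cdot 3 = \left(-6 + 6\right) + 6 = 0 + 6 = 6$)
$x{\left(l,v \right)} = 2$ ($x{\left(l,v \right)} = \sqrt{6 - 2} = \sqrt{4} = 2$)
$- 5 \cdot 4 z{\left(6,3 \right)} x{\left(-50,-10 \right)} = - 5 \cdot 4 \left(-6\right) 2 = \left(-5\right) \left(-24\right) 2 = 120 \cdot 2 = 240$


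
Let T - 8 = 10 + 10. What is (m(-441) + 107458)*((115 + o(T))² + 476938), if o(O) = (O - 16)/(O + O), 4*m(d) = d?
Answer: 41256581605247/784 ≈ 5.2623e+10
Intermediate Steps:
m(d) = d/4
T = 28 (T = 8 + (10 + 10) = 8 + 20 = 28)
o(O) = (-16 + O)/(2*O) (o(O) = (-16 + O)/((2*O)) = (-16 + O)*(1/(2*O)) = (-16 + O)/(2*O))
(m(-441) + 107458)*((115 + o(T))² + 476938) = ((¼)*(-441) + 107458)*((115 + (½)*(-16 + 28)/28)² + 476938) = (-441/4 + 107458)*((115 + (½)*(1/28)*12)² + 476938) = 429391*((115 + 3/14)² + 476938)/4 = 429391*((1613/14)² + 476938)/4 = 429391*(2601769/196 + 476938)/4 = (429391/4)*(96081617/196) = 41256581605247/784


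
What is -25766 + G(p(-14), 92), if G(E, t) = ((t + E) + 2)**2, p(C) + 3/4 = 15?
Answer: -224767/16 ≈ -14048.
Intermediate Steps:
p(C) = 57/4 (p(C) = -3/4 + 15 = 57/4)
G(E, t) = (2 + E + t)**2 (G(E, t) = ((E + t) + 2)**2 = (2 + E + t)**2)
-25766 + G(p(-14), 92) = -25766 + (2 + 57/4 + 92)**2 = -25766 + (433/4)**2 = -25766 + 187489/16 = -224767/16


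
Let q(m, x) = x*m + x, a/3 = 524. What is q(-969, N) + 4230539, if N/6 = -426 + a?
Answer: -2425429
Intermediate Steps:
a = 1572 (a = 3*524 = 1572)
N = 6876 (N = 6*(-426 + 1572) = 6*1146 = 6876)
q(m, x) = x + m*x (q(m, x) = m*x + x = x + m*x)
q(-969, N) + 4230539 = 6876*(1 - 969) + 4230539 = 6876*(-968) + 4230539 = -6655968 + 4230539 = -2425429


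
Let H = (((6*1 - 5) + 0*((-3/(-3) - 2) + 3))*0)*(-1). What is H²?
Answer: 0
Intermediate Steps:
H = 0 (H = (((6 - 5) + 0*((-3*(-⅓) - 2) + 3))*0)*(-1) = ((1 + 0*((1 - 2) + 3))*0)*(-1) = ((1 + 0*(-1 + 3))*0)*(-1) = ((1 + 0*2)*0)*(-1) = ((1 + 0)*0)*(-1) = (1*0)*(-1) = 0*(-1) = 0)
H² = 0² = 0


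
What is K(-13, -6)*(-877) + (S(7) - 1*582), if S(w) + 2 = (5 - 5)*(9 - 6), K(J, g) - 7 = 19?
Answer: -23386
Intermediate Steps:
K(J, g) = 26 (K(J, g) = 7 + 19 = 26)
S(w) = -2 (S(w) = -2 + (5 - 5)*(9 - 6) = -2 + 0*3 = -2 + 0 = -2)
K(-13, -6)*(-877) + (S(7) - 1*582) = 26*(-877) + (-2 - 1*582) = -22802 + (-2 - 582) = -22802 - 584 = -23386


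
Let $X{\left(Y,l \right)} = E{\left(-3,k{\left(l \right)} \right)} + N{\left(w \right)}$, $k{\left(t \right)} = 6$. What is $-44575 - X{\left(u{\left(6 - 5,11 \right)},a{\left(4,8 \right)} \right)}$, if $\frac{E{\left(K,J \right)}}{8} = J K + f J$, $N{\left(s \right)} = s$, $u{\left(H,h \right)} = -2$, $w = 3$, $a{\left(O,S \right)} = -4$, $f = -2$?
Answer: $-44338$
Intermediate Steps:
$E{\left(K,J \right)} = - 16 J + 8 J K$ ($E{\left(K,J \right)} = 8 \left(J K - 2 J\right) = 8 \left(- 2 J + J K\right) = - 16 J + 8 J K$)
$X{\left(Y,l \right)} = -237$ ($X{\left(Y,l \right)} = 8 \cdot 6 \left(-2 - 3\right) + 3 = 8 \cdot 6 \left(-5\right) + 3 = -240 + 3 = -237$)
$-44575 - X{\left(u{\left(6 - 5,11 \right)},a{\left(4,8 \right)} \right)} = -44575 - -237 = -44575 + 237 = -44338$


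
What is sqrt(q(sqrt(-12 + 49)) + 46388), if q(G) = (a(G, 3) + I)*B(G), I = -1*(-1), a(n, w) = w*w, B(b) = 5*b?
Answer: sqrt(46388 + 50*sqrt(37)) ≈ 216.08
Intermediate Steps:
a(n, w) = w**2
I = 1
q(G) = 50*G (q(G) = (3**2 + 1)*(5*G) = (9 + 1)*(5*G) = 10*(5*G) = 50*G)
sqrt(q(sqrt(-12 + 49)) + 46388) = sqrt(50*sqrt(-12 + 49) + 46388) = sqrt(50*sqrt(37) + 46388) = sqrt(46388 + 50*sqrt(37))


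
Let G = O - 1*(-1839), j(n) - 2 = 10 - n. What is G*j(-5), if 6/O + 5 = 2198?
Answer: 1344311/43 ≈ 31263.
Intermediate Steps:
O = 2/731 (O = 6/(-5 + 2198) = 6/2193 = 6*(1/2193) = 2/731 ≈ 0.0027360)
j(n) = 12 - n (j(n) = 2 + (10 - n) = 12 - n)
G = 1344311/731 (G = 2/731 - 1*(-1839) = 2/731 + 1839 = 1344311/731 ≈ 1839.0)
G*j(-5) = 1344311*(12 - 1*(-5))/731 = 1344311*(12 + 5)/731 = (1344311/731)*17 = 1344311/43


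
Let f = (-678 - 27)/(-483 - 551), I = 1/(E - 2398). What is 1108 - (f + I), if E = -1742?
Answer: 50427281/45540 ≈ 1107.3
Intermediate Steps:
I = -1/4140 (I = 1/(-1742 - 2398) = 1/(-4140) = -1/4140 ≈ -0.00024155)
f = 15/22 (f = -705/(-1034) = -705*(-1/1034) = 15/22 ≈ 0.68182)
1108 - (f + I) = 1108 - (15/22 - 1/4140) = 1108 - 1*31039/45540 = 1108 - 31039/45540 = 50427281/45540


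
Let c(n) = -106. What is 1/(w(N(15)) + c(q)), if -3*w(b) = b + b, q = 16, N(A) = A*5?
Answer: -1/156 ≈ -0.0064103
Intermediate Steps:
N(A) = 5*A
w(b) = -2*b/3 (w(b) = -(b + b)/3 = -2*b/3)
1/(w(N(15)) + c(q)) = 1/(-10*15/3 - 106) = 1/(-2/3*75 - 106) = 1/(-50 - 106) = 1/(-156) = -1/156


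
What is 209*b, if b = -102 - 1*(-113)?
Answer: 2299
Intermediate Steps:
b = 11 (b = -102 + 113 = 11)
209*b = 209*11 = 2299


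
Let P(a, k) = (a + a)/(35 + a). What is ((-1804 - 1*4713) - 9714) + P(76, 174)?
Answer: -1801489/111 ≈ -16230.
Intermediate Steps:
P(a, k) = 2*a/(35 + a) (P(a, k) = (2*a)/(35 + a) = 2*a/(35 + a))
((-1804 - 1*4713) - 9714) + P(76, 174) = ((-1804 - 1*4713) - 9714) + 2*76/(35 + 76) = ((-1804 - 4713) - 9714) + 2*76/111 = (-6517 - 9714) + 2*76*(1/111) = -16231 + 152/111 = -1801489/111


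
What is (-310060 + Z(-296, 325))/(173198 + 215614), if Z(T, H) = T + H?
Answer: -310031/388812 ≈ -0.79738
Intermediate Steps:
Z(T, H) = H + T
(-310060 + Z(-296, 325))/(173198 + 215614) = (-310060 + (325 - 296))/(173198 + 215614) = (-310060 + 29)/388812 = -310031*1/388812 = -310031/388812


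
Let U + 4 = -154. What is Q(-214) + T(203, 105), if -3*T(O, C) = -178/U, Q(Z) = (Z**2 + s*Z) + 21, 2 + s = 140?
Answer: 3859456/237 ≈ 16285.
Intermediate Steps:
s = 138 (s = -2 + 140 = 138)
Q(Z) = 21 + Z**2 + 138*Z (Q(Z) = (Z**2 + 138*Z) + 21 = 21 + Z**2 + 138*Z)
U = -158 (U = -4 - 154 = -158)
T(O, C) = -89/237 (T(O, C) = -(-178)/(3*(-158)) = -(-178)*(-1)/(3*158) = -1/3*89/79 = -89/237)
Q(-214) + T(203, 105) = (21 + (-214)**2 + 138*(-214)) - 89/237 = (21 + 45796 - 29532) - 89/237 = 16285 - 89/237 = 3859456/237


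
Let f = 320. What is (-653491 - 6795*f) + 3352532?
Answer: 524641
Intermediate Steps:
(-653491 - 6795*f) + 3352532 = (-653491 - 6795*320) + 3352532 = (-653491 - 2174400) + 3352532 = -2827891 + 3352532 = 524641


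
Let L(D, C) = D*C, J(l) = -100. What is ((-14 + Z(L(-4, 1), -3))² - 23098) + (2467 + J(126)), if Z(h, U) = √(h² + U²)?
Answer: -20650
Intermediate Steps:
L(D, C) = C*D
Z(h, U) = √(U² + h²)
((-14 + Z(L(-4, 1), -3))² - 23098) + (2467 + J(126)) = ((-14 + √((-3)² + (1*(-4))²))² - 23098) + (2467 - 100) = ((-14 + √(9 + (-4)²))² - 23098) + 2367 = ((-14 + √(9 + 16))² - 23098) + 2367 = ((-14 + √25)² - 23098) + 2367 = ((-14 + 5)² - 23098) + 2367 = ((-9)² - 23098) + 2367 = (81 - 23098) + 2367 = -23017 + 2367 = -20650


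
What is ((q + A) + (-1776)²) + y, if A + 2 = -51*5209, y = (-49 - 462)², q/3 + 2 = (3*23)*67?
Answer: 3163499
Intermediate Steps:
q = 13863 (q = -6 + 3*((3*23)*67) = -6 + 3*(69*67) = -6 + 3*4623 = -6 + 13869 = 13863)
y = 261121 (y = (-511)² = 261121)
A = -265661 (A = -2 - 51*5209 = -2 - 265659 = -265661)
((q + A) + (-1776)²) + y = ((13863 - 265661) + (-1776)²) + 261121 = (-251798 + 3154176) + 261121 = 2902378 + 261121 = 3163499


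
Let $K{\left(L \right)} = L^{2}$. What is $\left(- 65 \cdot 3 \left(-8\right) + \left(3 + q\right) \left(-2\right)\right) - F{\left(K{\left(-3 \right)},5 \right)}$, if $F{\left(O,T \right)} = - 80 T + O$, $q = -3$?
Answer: $1951$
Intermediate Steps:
$F{\left(O,T \right)} = O - 80 T$
$\left(- 65 \cdot 3 \left(-8\right) + \left(3 + q\right) \left(-2\right)\right) - F{\left(K{\left(-3 \right)},5 \right)} = \left(- 65 \cdot 3 \left(-8\right) + \left(3 - 3\right) \left(-2\right)\right) - \left(\left(-3\right)^{2} - 400\right) = \left(\left(-65\right) \left(-24\right) + 0 \left(-2\right)\right) - \left(9 - 400\right) = \left(1560 + 0\right) - -391 = 1560 + 391 = 1951$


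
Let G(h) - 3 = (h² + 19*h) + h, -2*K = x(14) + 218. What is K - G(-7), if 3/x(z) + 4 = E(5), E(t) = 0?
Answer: -165/8 ≈ -20.625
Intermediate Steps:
x(z) = -¾ (x(z) = 3/(-4 + 0) = 3/(-4) = 3*(-¼) = -¾)
K = -869/8 (K = -(-¾ + 218)/2 = -½*869/4 = -869/8 ≈ -108.63)
G(h) = 3 + h² + 20*h (G(h) = 3 + ((h² + 19*h) + h) = 3 + (h² + 20*h) = 3 + h² + 20*h)
K - G(-7) = -869/8 - (3 + (-7)² + 20*(-7)) = -869/8 - (3 + 49 - 140) = -869/8 - 1*(-88) = -869/8 + 88 = -165/8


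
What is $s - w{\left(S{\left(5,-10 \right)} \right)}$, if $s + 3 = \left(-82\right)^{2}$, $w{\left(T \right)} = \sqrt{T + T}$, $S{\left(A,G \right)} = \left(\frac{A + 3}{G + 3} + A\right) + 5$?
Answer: $6721 - \frac{2 \sqrt{217}}{7} \approx 6716.8$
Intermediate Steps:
$S{\left(A,G \right)} = 5 + A + \frac{3 + A}{3 + G}$ ($S{\left(A,G \right)} = \left(\frac{3 + A}{3 + G} + A\right) + 5 = \left(A + \frac{3 + A}{3 + G}\right) + 5 = 5 + A + \frac{3 + A}{3 + G}$)
$w{\left(T \right)} = \sqrt{2} \sqrt{T}$ ($w{\left(T \right)} = \sqrt{2 T} = \sqrt{2} \sqrt{T}$)
$s = 6721$ ($s = -3 + \left(-82\right)^{2} = -3 + 6724 = 6721$)
$s - w{\left(S{\left(5,-10 \right)} \right)} = 6721 - \sqrt{2} \sqrt{\frac{18 + 4 \cdot 5 + 5 \left(-10\right) + 5 \left(-10\right)}{3 - 10}} = 6721 - \sqrt{2} \sqrt{\frac{18 + 20 - 50 - 50}{-7}} = 6721 - \sqrt{2} \sqrt{\left(- \frac{1}{7}\right) \left(-62\right)} = 6721 - \sqrt{2} \sqrt{\frac{62}{7}} = 6721 - \sqrt{2} \frac{\sqrt{434}}{7} = 6721 - \frac{2 \sqrt{217}}{7}$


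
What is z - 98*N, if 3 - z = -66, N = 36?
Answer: -3459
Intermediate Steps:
z = 69 (z = 3 - 1*(-66) = 3 + 66 = 69)
z - 98*N = 69 - 98*36 = 69 - 3528 = -3459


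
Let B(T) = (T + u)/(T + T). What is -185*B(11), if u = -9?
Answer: -185/11 ≈ -16.818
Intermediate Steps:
B(T) = (-9 + T)/(2*T) (B(T) = (T - 9)/(T + T) = (-9 + T)/((2*T)) = (-9 + T)*(1/(2*T)) = (-9 + T)/(2*T))
-185*B(11) = -185*(-9 + 11)/(2*11) = -185*2/(2*11) = -185*1/11 = -185/11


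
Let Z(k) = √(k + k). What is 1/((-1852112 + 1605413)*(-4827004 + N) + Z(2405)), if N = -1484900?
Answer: 21042437904/32766030277833497577919 - √4810/2424686240559678820766006 ≈ 6.4220e-13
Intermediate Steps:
Z(k) = √2*√k (Z(k) = √(2*k) = √2*√k)
1/((-1852112 + 1605413)*(-4827004 + N) + Z(2405)) = 1/((-1852112 + 1605413)*(-4827004 - 1484900) + √2*√2405) = 1/(-246699*(-6311904) + √4810) = 1/(1557140404896 + √4810)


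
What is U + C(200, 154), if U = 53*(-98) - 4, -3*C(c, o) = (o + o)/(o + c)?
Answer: -2760292/531 ≈ -5198.3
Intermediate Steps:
C(c, o) = -2*o/(3*(c + o)) (C(c, o) = -(o + o)/(3*(o + c)) = -2*o/(3*(c + o)))
U = -5198 (U = -5194 - 4 = -5198)
U + C(200, 154) = -5198 - 2*154/(3*200 + 3*154) = -5198 - 2*154/(600 + 462) = -5198 - 2*154/1062 = -5198 - 2*154*1/1062 = -5198 - 154/531 = -2760292/531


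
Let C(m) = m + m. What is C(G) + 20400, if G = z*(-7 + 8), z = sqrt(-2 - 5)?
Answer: 20400 + 2*I*sqrt(7) ≈ 20400.0 + 5.2915*I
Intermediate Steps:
z = I*sqrt(7) (z = sqrt(-7) = I*sqrt(7) ≈ 2.6458*I)
G = I*sqrt(7) (G = (I*sqrt(7))*(-7 + 8) = (I*sqrt(7))*1 = I*sqrt(7) ≈ 2.6458*I)
C(m) = 2*m
C(G) + 20400 = 2*(I*sqrt(7)) + 20400 = 2*I*sqrt(7) + 20400 = 20400 + 2*I*sqrt(7)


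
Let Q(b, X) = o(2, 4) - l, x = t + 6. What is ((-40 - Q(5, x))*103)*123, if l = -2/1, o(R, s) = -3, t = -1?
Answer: -494091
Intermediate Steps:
l = -2 (l = -2*1 = -2)
x = 5 (x = -1 + 6 = 5)
Q(b, X) = -1 (Q(b, X) = -3 - 1*(-2) = -3 + 2 = -1)
((-40 - Q(5, x))*103)*123 = ((-40 - 1*(-1))*103)*123 = ((-40 + 1)*103)*123 = -39*103*123 = -4017*123 = -494091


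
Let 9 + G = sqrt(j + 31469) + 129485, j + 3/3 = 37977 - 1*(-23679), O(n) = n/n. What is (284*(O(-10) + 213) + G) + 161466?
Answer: 351718 + 2*sqrt(23281) ≈ 3.5202e+5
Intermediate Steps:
O(n) = 1
j = 61655 (j = -1 + (37977 - 1*(-23679)) = -1 + (37977 + 23679) = -1 + 61656 = 61655)
G = 129476 + 2*sqrt(23281) (G = -9 + (sqrt(61655 + 31469) + 129485) = -9 + (sqrt(93124) + 129485) = -9 + (2*sqrt(23281) + 129485) = -9 + (129485 + 2*sqrt(23281)) = 129476 + 2*sqrt(23281) ≈ 1.2978e+5)
(284*(O(-10) + 213) + G) + 161466 = (284*(1 + 213) + (129476 + 2*sqrt(23281))) + 161466 = (284*214 + (129476 + 2*sqrt(23281))) + 161466 = (60776 + (129476 + 2*sqrt(23281))) + 161466 = (190252 + 2*sqrt(23281)) + 161466 = 351718 + 2*sqrt(23281)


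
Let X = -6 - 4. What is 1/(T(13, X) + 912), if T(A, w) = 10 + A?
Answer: 1/935 ≈ 0.0010695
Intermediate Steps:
X = -10
1/(T(13, X) + 912) = 1/((10 + 13) + 912) = 1/(23 + 912) = 1/935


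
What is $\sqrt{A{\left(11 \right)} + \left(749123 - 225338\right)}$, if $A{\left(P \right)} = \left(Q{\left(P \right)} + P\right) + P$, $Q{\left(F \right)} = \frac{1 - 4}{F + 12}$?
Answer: $\frac{\sqrt{277093834}}{23} \approx 723.75$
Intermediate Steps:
$Q{\left(F \right)} = - \frac{3}{12 + F}$
$A{\left(P \right)} = - \frac{3}{12 + P} + 2 P$ ($A{\left(P \right)} = \left(- \frac{3}{12 + P} + P\right) + P = \left(P - \frac{3}{12 + P}\right) + P = - \frac{3}{12 + P} + 2 P$)
$\sqrt{A{\left(11 \right)} + \left(749123 - 225338\right)} = \sqrt{\frac{-3 + 2 \cdot 11 \left(12 + 11\right)}{12 + 11} + \left(749123 - 225338\right)} = \sqrt{\frac{-3 + 2 \cdot 11 \cdot 23}{23} + 523785} = \sqrt{\frac{-3 + 506}{23} + 523785} = \sqrt{\frac{1}{23} \cdot 503 + 523785} = \sqrt{\frac{503}{23} + 523785} = \sqrt{\frac{12047558}{23}} = \frac{\sqrt{277093834}}{23}$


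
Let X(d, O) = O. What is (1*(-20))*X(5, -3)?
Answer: 60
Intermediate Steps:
(1*(-20))*X(5, -3) = (1*(-20))*(-3) = -20*(-3) = 60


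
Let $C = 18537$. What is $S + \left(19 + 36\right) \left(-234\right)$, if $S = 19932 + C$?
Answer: $25599$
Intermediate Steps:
$S = 38469$ ($S = 19932 + 18537 = 38469$)
$S + \left(19 + 36\right) \left(-234\right) = 38469 + \left(19 + 36\right) \left(-234\right) = 38469 + 55 \left(-234\right) = 38469 - 12870 = 25599$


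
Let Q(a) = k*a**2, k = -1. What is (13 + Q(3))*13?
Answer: 52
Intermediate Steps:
Q(a) = -a**2
(13 + Q(3))*13 = (13 - 1*3**2)*13 = (13 - 1*9)*13 = (13 - 9)*13 = 4*13 = 52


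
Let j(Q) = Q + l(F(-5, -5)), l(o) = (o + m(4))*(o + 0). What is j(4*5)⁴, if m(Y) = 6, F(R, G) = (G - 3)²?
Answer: 410062500000000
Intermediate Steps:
F(R, G) = (-3 + G)²
l(o) = o*(6 + o) (l(o) = (o + 6)*(o + 0) = (6 + o)*o = o*(6 + o))
j(Q) = 4480 + Q (j(Q) = Q + (-3 - 5)²*(6 + (-3 - 5)²) = Q + (-8)²*(6 + (-8)²) = Q + 64*(6 + 64) = Q + 64*70 = Q + 4480 = 4480 + Q)
j(4*5)⁴ = (4480 + 4*5)⁴ = (4480 + 20)⁴ = 4500⁴ = 410062500000000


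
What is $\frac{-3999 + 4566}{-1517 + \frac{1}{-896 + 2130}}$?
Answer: $- \frac{699678}{1871977} \approx -0.37376$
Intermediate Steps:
$\frac{-3999 + 4566}{-1517 + \frac{1}{-896 + 2130}} = \frac{567}{-1517 + \frac{1}{1234}} = \frac{567}{- \frac{1871977}{1234}} = 567 \left(- \frac{1234}{1871977}\right) = - \frac{699678}{1871977}$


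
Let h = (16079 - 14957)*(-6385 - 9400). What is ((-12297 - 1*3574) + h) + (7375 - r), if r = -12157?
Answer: -17707109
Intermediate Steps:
h = -17710770 (h = 1122*(-15785) = -17710770)
((-12297 - 1*3574) + h) + (7375 - r) = ((-12297 - 1*3574) - 17710770) + (7375 - 1*(-12157)) = ((-12297 - 3574) - 17710770) + (7375 + 12157) = (-15871 - 17710770) + 19532 = -17726641 + 19532 = -17707109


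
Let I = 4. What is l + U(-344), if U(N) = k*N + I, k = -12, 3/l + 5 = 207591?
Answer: 857745355/207586 ≈ 4132.0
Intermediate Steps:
l = 3/207586 (l = 3/(-5 + 207591) = 3/207586 ≈ 1.4452e-5)
U(N) = 4 - 12*N (U(N) = -12*N + 4 = 4 - 12*N)
l + U(-344) = 3/207586 + (4 - 12*(-344)) = 3/207586 + (4 + 4128) = 3/207586 + 4132 = 857745355/207586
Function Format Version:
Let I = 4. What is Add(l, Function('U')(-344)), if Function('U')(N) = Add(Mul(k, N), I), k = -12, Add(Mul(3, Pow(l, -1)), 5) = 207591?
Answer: Rational(857745355, 207586) ≈ 4132.0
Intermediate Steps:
l = Rational(3, 207586) (l = Mul(3, Pow(Add(-5, 207591), -1)) = Mul(3, Pow(207586, -1)) = Mul(3, Rational(1, 207586)) = Rational(3, 207586) ≈ 1.4452e-5)
Function('U')(N) = Add(4, Mul(-12, N)) (Function('U')(N) = Add(Mul(-12, N), 4) = Add(4, Mul(-12, N)))
Add(l, Function('U')(-344)) = Add(Rational(3, 207586), Add(4, Mul(-12, -344))) = Add(Rational(3, 207586), Add(4, 4128)) = Add(Rational(3, 207586), 4132) = Rational(857745355, 207586)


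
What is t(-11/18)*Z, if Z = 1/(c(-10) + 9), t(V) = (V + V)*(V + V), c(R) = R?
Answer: -121/81 ≈ -1.4938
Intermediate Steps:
t(V) = 4*V² (t(V) = (2*V)*(2*V) = 4*V²)
Z = -1 (Z = 1/(-10 + 9) = 1/(-1) = -1)
t(-11/18)*Z = (4*(-11/18)²)*(-1) = (4*(121/324))*(-1) = (121/81)*(-1) = -121/81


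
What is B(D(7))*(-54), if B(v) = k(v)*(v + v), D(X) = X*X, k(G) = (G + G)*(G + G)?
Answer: -50824368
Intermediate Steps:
k(G) = 4*G**2 (k(G) = (2*G)*(2*G) = 4*G**2)
D(X) = X**2
B(v) = 8*v**3 (B(v) = (4*v**2)*(v + v) = (4*v**2)*(2*v) = 8*v**3)
B(D(7))*(-54) = (8*(7**2)**3)*(-54) = (8*49**3)*(-54) = (8*117649)*(-54) = 941192*(-54) = -50824368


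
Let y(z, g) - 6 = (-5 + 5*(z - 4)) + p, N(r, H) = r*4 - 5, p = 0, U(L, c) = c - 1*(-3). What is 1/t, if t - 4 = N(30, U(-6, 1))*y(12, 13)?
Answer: 1/4719 ≈ 0.00021191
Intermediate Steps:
U(L, c) = 3 + c (U(L, c) = c + 3 = 3 + c)
N(r, H) = -5 + 4*r (N(r, H) = 4*r - 5 = -5 + 4*r)
y(z, g) = -19 + 5*z (y(z, g) = 6 + ((-5 + 5*(z - 4)) + 0) = 6 + ((-5 + 5*(-4 + z)) + 0) = 6 + ((-5 + (-20 + 5*z)) + 0) = 6 + ((-25 + 5*z) + 0) = 6 + (-25 + 5*z) = -19 + 5*z)
t = 4719 (t = 4 + (-5 + 4*30)*(-19 + 5*12) = 4 + (-5 + 120)*(-19 + 60) = 4 + 115*41 = 4 + 4715 = 4719)
1/t = 1/4719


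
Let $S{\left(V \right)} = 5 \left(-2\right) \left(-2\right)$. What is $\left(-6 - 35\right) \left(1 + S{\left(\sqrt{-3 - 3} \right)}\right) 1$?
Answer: $-861$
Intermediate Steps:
$S{\left(V \right)} = 20$ ($S{\left(V \right)} = \left(-10\right) \left(-2\right) = 20$)
$\left(-6 - 35\right) \left(1 + S{\left(\sqrt{-3 - 3} \right)}\right) 1 = \left(-6 - 35\right) \left(1 + 20\right) 1 = - 41 \cdot 21 \cdot 1 = \left(-41\right) 21 = -861$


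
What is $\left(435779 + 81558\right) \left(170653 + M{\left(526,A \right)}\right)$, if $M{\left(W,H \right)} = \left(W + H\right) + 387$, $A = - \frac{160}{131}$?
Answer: $\frac{11627141832282}{131} \approx 8.8757 \cdot 10^{10}$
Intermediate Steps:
$A = - \frac{160}{131}$ ($A = \left(-160\right) \frac{1}{131} = - \frac{160}{131} \approx -1.2214$)
$M{\left(W,H \right)} = 387 + H + W$ ($M{\left(W,H \right)} = \left(H + W\right) + 387 = 387 + H + W$)
$\left(435779 + 81558\right) \left(170653 + M{\left(526,A \right)}\right) = \left(435779 + 81558\right) \left(170653 + \left(387 - \frac{160}{131} + 526\right)\right) = 517337 \left(170653 + \frac{119443}{131}\right) = 517337 \cdot \frac{22474986}{131} = \frac{11627141832282}{131}$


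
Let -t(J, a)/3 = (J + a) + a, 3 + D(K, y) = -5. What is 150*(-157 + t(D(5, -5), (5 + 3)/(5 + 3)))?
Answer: -20850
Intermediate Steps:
D(K, y) = -8 (D(K, y) = -3 - 5 = -8)
t(J, a) = -6*a - 3*J (t(J, a) = -3*((J + a) + a) = -3*(J + 2*a) = -6*a - 3*J)
150*(-157 + t(D(5, -5), (5 + 3)/(5 + 3))) = 150*(-157 + (-6*(5 + 3)/(5 + 3) - 3*(-8))) = 150*(-157 + (-48/8 + 24)) = 150*(-157 + (-6*1 + 24)) = 150*(-157 + (-6 + 24)) = 150*(-157 + 18) = 150*(-139) = -20850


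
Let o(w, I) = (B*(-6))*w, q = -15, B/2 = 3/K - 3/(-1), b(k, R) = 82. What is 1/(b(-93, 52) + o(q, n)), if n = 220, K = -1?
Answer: 1/82 ≈ 0.012195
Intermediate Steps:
B = 0 (B = 2*(3/(-1) - 3/(-1)) = 2*(3*(-1) - 3*(-1)) = 2*(-3 + 3) = 2*0 = 0)
o(w, I) = 0 (o(w, I) = (0*(-6))*w = 0*w = 0)
1/(b(-93, 52) + o(q, n)) = 1/(82 + 0) = 1/82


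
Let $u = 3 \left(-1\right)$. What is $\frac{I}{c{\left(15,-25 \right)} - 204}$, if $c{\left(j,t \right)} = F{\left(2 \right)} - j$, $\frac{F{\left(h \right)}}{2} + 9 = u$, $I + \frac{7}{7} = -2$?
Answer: $\frac{1}{81} \approx 0.012346$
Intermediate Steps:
$I = -3$ ($I = -1 - 2 = -3$)
$u = -3$
$F{\left(h \right)} = -24$ ($F{\left(h \right)} = -18 + 2 \left(-3\right) = -18 - 6 = -24$)
$c{\left(j,t \right)} = -24 - j$
$\frac{I}{c{\left(15,-25 \right)} - 204} = - \frac{3}{\left(-24 - 15\right) - 204} = - \frac{3}{-39 - 204} = - \frac{3}{-243} = \left(-3\right) \left(- \frac{1}{243}\right) = \frac{1}{81}$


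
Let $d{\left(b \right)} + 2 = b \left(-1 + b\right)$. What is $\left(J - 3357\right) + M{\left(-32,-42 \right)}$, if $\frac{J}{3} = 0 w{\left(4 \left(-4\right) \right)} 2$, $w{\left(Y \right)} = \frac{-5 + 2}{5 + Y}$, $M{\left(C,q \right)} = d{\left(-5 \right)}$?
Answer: $-3329$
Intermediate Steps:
$d{\left(b \right)} = -2 + b \left(-1 + b\right)$
$M{\left(C,q \right)} = 28$ ($M{\left(C,q \right)} = -2 + \left(-5\right)^{2} - -5 = -2 + 25 + 5 = 28$)
$w{\left(Y \right)} = - \frac{3}{5 + Y}$
$J = 0$ ($J = 3 \cdot 0 \left(- \frac{3}{5 + 4 \left(-4\right)}\right) 2 = 3 \cdot 0 \left(- \frac{3}{5 - 16}\right) 2 = 3 \cdot 0 \left(- \frac{3}{-11}\right) 2 = 3 \cdot 0 \left(\left(-3\right) \left(- \frac{1}{11}\right)\right) 2 = 3 \cdot 0 \cdot \frac{3}{11} \cdot 2 = 3 \cdot 0 \cdot 2 = 3 \cdot 0 = 0$)
$\left(J - 3357\right) + M{\left(-32,-42 \right)} = \left(0 - 3357\right) + 28 = -3357 + 28 = -3329$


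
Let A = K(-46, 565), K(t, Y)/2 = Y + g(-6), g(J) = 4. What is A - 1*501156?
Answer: -500018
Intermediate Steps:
K(t, Y) = 8 + 2*Y (K(t, Y) = 2*(Y + 4) = 2*(4 + Y) = 8 + 2*Y)
A = 1138 (A = 8 + 2*565 = 8 + 1130 = 1138)
A - 1*501156 = 1138 - 1*501156 = 1138 - 501156 = -500018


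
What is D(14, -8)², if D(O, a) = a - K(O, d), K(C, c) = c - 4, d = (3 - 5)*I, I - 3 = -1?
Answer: 0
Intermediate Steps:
I = 2 (I = 3 - 1 = 2)
d = -4 (d = (3 - 5)*2 = -2*2 = -4)
K(C, c) = -4 + c
D(O, a) = 8 + a (D(O, a) = a - (-4 - 4) = a - 1*(-8) = a + 8 = 8 + a)
D(14, -8)² = (8 - 8)² = 0² = 0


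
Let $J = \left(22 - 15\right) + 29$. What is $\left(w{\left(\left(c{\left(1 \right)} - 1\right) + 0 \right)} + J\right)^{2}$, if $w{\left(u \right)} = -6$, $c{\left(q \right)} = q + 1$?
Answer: $900$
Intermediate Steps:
$c{\left(q \right)} = 1 + q$
$J = 36$ ($J = 7 + 29 = 36$)
$\left(w{\left(\left(c{\left(1 \right)} - 1\right) + 0 \right)} + J\right)^{2} = \left(-6 + 36\right)^{2} = 30^{2} = 900$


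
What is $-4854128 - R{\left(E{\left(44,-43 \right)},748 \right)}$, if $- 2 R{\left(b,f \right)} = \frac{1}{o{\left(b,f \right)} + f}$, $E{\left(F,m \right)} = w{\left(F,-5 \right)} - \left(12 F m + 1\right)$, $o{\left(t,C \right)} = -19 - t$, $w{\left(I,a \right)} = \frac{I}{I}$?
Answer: $- \frac{213338925601}{43950} \approx -4.8541 \cdot 10^{6}$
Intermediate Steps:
$w{\left(I,a \right)} = 1$
$E{\left(F,m \right)} = - 12 F m$ ($E{\left(F,m \right)} = 1 - \left(12 F m + 1\right) = 1 - \left(1 + 12 F m\right) = - 12 F m$)
$R{\left(b,f \right)} = - \frac{1}{2 \left(-19 + f - b\right)}$ ($R{\left(b,f \right)} = - \frac{1}{2 \left(\left(-19 - b\right) + f\right)} = - \frac{1}{2 \left(-19 + f - b\right)}$)
$-4854128 - R{\left(E{\left(44,-43 \right)},748 \right)} = -4854128 - \frac{1}{2 \left(19 - 528 \left(-43\right) - 748\right)} = -4854128 - \frac{1}{2 \left(19 + 22704 - 748\right)} = -4854128 - \frac{1}{2 \cdot 21975} = -4854128 - \frac{1}{2} \cdot \frac{1}{21975} = -4854128 - \frac{1}{43950} = - \frac{213338925601}{43950}$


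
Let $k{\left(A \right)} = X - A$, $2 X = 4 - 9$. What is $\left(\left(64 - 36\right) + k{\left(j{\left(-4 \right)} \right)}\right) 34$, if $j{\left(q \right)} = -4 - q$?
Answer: $867$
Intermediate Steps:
$X = - \frac{5}{2}$ ($X = \frac{4 - 9}{2} = \frac{1}{2} \left(-5\right) = - \frac{5}{2} \approx -2.5$)
$k{\left(A \right)} = - \frac{5}{2} - A$
$\left(\left(64 - 36\right) + k{\left(j{\left(-4 \right)} \right)}\right) 34 = \left(\left(64 - 36\right) - \left(- \frac{3}{2} + 4\right)\right) 34 = \left(28 - \frac{5}{2}\right) 34 = \frac{51}{2} \cdot 34 = 867$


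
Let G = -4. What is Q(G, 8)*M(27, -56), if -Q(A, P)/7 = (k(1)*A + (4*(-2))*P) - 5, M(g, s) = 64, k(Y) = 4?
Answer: 38080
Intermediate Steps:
Q(A, P) = 35 - 28*A + 56*P (Q(A, P) = -7*((4*A + (4*(-2))*P) - 5) = -7*((4*A - 8*P) - 5) = -7*((-8*P + 4*A) - 5) = -7*(-5 - 8*P + 4*A) = 35 - 28*A + 56*P)
Q(G, 8)*M(27, -56) = (35 - 28*(-4) + 56*8)*64 = (35 + 112 + 448)*64 = 595*64 = 38080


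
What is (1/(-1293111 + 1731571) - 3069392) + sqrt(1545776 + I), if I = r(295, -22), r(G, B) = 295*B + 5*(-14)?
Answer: -1345805616319/438460 + 12*sqrt(10689) ≈ -3.0682e+6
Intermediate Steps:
r(G, B) = -70 + 295*B (r(G, B) = 295*B - 70 = -70 + 295*B)
I = -6560 (I = -70 + 295*(-22) = -70 - 6490 = -6560)
(1/(-1293111 + 1731571) - 3069392) + sqrt(1545776 + I) = (1/(-1293111 + 1731571) - 3069392) + sqrt(1545776 - 6560) = (1/438460 - 3069392) + sqrt(1539216) = (1/438460 - 3069392) + 12*sqrt(10689) = -1345805616319/438460 + 12*sqrt(10689)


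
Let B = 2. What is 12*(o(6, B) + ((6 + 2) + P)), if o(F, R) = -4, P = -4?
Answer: 0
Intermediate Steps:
12*(o(6, B) + ((6 + 2) + P)) = 12*(-4 + ((6 + 2) - 4)) = 12*(-4 + (8 - 4)) = 12*(-4 + 4) = 12*0 = 0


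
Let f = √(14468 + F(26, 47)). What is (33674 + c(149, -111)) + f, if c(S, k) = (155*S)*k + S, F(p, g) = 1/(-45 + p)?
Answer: -2529722 + √5222929/19 ≈ -2.5296e+6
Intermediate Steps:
f = √5222929/19 (f = √(14468 + 1/(-45 + 26)) = √(14468 + 1/(-19)) = √(14468 - 1/19) = √(274891/19) = √5222929/19 ≈ 120.28)
c(S, k) = S + 155*S*k (c(S, k) = 155*S*k + S = S + 155*S*k)
(33674 + c(149, -111)) + f = (33674 + 149*(1 + 155*(-111))) + √5222929/19 = (33674 + 149*(1 - 17205)) + √5222929/19 = (33674 + 149*(-17204)) + √5222929/19 = (33674 - 2563396) + √5222929/19 = -2529722 + √5222929/19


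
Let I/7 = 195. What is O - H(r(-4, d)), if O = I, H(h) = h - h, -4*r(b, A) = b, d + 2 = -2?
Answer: 1365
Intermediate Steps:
d = -4 (d = -2 - 2 = -4)
I = 1365 (I = 7*195 = 1365)
r(b, A) = -b/4
H(h) = 0
O = 1365
O - H(r(-4, d)) = 1365 - 1*0 = 1365 + 0 = 1365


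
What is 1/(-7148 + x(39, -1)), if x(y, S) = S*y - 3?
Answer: -1/7190 ≈ -0.00013908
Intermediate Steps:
x(y, S) = -3 + S*y
1/(-7148 + x(39, -1)) = 1/(-7148 + (-3 - 1*39)) = 1/(-7148 + (-3 - 39)) = 1/(-7148 - 42) = 1/(-7190) = -1/7190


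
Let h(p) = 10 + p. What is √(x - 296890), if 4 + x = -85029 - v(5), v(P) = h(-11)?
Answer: I*√381922 ≈ 618.0*I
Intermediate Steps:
v(P) = -1 (v(P) = 10 - 11 = -1)
x = -85032 (x = -4 + (-85029 - 1*(-1)) = -4 + (-85029 + 1) = -4 - 85028 = -85032)
√(x - 296890) = √(-85032 - 296890) = √(-381922) = I*√381922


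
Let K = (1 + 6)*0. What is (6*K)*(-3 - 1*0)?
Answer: 0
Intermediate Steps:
K = 0 (K = 7*0 = 0)
(6*K)*(-3 - 1*0) = (6*0)*(-3 - 1*0) = 0*(-3 + 0) = 0*(-3) = 0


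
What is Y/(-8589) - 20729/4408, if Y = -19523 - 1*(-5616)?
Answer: -6144175/1992648 ≈ -3.0834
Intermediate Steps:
Y = -13907 (Y = -19523 + 5616 = -13907)
Y/(-8589) - 20729/4408 = -13907/(-8589) - 20729/4408 = -13907*(-1/8589) - 20729*1/4408 = 13907/8589 - 1091/232 = -6144175/1992648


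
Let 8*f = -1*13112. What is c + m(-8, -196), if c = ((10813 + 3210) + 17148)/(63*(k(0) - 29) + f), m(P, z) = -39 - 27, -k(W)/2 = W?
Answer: -259927/3466 ≈ -74.993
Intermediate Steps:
k(W) = -2*W
f = -1639 (f = (-1*13112)/8 = (1/8)*(-13112) = -1639)
m(P, z) = -66
c = -31171/3466 (c = ((10813 + 3210) + 17148)/(63*(-2*0 - 29) - 1639) = (14023 + 17148)/(63*(0 - 29) - 1639) = 31171/(63*(-29) - 1639) = 31171/(-1827 - 1639) = 31171/(-3466) = 31171*(-1/3466) = -31171/3466 ≈ -8.9934)
c + m(-8, -196) = -31171/3466 - 66 = -259927/3466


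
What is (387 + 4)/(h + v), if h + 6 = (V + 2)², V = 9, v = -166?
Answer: -23/3 ≈ -7.6667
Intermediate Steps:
h = 115 (h = -6 + (9 + 2)² = -6 + 11² = -6 + 121 = 115)
(387 + 4)/(h + v) = (387 + 4)/(115 - 166) = 391/(-51) = 391*(-1/51) = -23/3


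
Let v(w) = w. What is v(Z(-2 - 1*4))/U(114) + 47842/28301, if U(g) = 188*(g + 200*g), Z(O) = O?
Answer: 34349188123/20319325572 ≈ 1.6905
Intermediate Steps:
U(g) = 37788*g (U(g) = 188*(201*g) = 37788*g)
v(Z(-2 - 1*4))/U(114) + 47842/28301 = (-2 - 1*4)/((37788*114)) + 47842/28301 = (-2 - 4)/4307832 + 47842*(1/28301) = -6*1/4307832 + 47842/28301 = -1/717972 + 47842/28301 = 34349188123/20319325572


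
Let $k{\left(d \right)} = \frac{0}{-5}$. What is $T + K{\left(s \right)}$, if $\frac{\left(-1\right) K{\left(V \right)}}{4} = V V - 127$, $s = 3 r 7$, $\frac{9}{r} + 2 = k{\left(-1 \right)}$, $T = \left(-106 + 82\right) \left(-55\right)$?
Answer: $-33893$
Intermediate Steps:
$k{\left(d \right)} = 0$ ($k{\left(d \right)} = 0 \left(- \frac{1}{5}\right) = 0$)
$T = 1320$ ($T = \left(-24\right) \left(-55\right) = 1320$)
$r = - \frac{9}{2}$ ($r = \frac{9}{-2 + 0} = \frac{9}{-2} = 9 \left(- \frac{1}{2}\right) = - \frac{9}{2} \approx -4.5$)
$s = - \frac{189}{2}$ ($s = 3 \left(- \frac{9}{2}\right) 7 = \left(- \frac{27}{2}\right) 7 = - \frac{189}{2} \approx -94.5$)
$K{\left(V \right)} = 508 - 4 V^{2}$ ($K{\left(V \right)} = - 4 \left(V V - 127\right) = - 4 \left(V^{2} - 127\right) = - 4 \left(-127 + V^{2}\right) = 508 - 4 V^{2}$)
$T + K{\left(s \right)} = 1320 + \left(508 - 4 \left(- \frac{189}{2}\right)^{2}\right) = 1320 + \left(508 - 35721\right) = 1320 - 35213 = -33893$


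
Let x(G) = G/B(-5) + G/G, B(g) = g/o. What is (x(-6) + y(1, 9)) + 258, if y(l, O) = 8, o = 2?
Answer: 1347/5 ≈ 269.40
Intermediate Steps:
B(g) = g/2
x(G) = 1 - 2*G/5 (x(G) = G/(((½)*(-5))) + G/G = G/(-5/2) + 1 = G*(-⅖) + 1 = -2*G/5 + 1 = 1 - 2*G/5)
(x(-6) + y(1, 9)) + 258 = ((1 - ⅖*(-6)) + 8) + 258 = ((1 + 12/5) + 8) + 258 = (17/5 + 8) + 258 = 57/5 + 258 = 1347/5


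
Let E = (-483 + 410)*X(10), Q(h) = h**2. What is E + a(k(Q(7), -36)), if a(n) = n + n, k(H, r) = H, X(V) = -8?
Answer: 682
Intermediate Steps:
a(n) = 2*n
E = 584 (E = (-483 + 410)*(-8) = -73*(-8) = 584)
E + a(k(Q(7), -36)) = 584 + 2*7**2 = 584 + 2*49 = 584 + 98 = 682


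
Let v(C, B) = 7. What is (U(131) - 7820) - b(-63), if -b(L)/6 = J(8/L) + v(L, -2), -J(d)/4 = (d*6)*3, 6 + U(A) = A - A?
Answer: -54104/7 ≈ -7729.1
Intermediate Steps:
U(A) = -6 (U(A) = -6 + (A - A) = -6 + 0 = -6)
J(d) = -72*d (J(d) = -4*d*6*3 = -4*6*d*3 = -72*d)
b(L) = -42 + 3456/L (b(L) = -6*(-576/L + 7) = -6*(7 - 576/L) = -42 + 3456/L)
(U(131) - 7820) - b(-63) = (-6 - 7820) - (-42 + 3456/(-63)) = -7826 - (-42 + 3456*(-1/63)) = -7826 - (-42 - 384/7) = -7826 - 1*(-678/7) = -7826 + 678/7 = -54104/7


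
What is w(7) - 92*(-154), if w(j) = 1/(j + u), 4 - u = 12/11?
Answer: 1544323/109 ≈ 14168.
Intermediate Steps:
u = 32/11 (u = 4 - 12/11 = 32/11 ≈ 2.9091)
w(j) = 1/(32/11 + j) (w(j) = 1/(j + 32/11) = 1/(32/11 + j))
w(7) - 92*(-154) = 11/(32 + 11*7) - 92*(-154) = 11/(32 + 77) + 14168 = 11/109 + 14168 = 1544323/109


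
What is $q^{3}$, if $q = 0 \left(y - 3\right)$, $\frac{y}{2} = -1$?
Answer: $0$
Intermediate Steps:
$y = -2$ ($y = 2 \left(-1\right) = -2$)
$q = 0$ ($q = 0 \left(-2 - 3\right) = 0 \left(-5\right) = 0$)
$q^{3} = 0^{3} = 0$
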